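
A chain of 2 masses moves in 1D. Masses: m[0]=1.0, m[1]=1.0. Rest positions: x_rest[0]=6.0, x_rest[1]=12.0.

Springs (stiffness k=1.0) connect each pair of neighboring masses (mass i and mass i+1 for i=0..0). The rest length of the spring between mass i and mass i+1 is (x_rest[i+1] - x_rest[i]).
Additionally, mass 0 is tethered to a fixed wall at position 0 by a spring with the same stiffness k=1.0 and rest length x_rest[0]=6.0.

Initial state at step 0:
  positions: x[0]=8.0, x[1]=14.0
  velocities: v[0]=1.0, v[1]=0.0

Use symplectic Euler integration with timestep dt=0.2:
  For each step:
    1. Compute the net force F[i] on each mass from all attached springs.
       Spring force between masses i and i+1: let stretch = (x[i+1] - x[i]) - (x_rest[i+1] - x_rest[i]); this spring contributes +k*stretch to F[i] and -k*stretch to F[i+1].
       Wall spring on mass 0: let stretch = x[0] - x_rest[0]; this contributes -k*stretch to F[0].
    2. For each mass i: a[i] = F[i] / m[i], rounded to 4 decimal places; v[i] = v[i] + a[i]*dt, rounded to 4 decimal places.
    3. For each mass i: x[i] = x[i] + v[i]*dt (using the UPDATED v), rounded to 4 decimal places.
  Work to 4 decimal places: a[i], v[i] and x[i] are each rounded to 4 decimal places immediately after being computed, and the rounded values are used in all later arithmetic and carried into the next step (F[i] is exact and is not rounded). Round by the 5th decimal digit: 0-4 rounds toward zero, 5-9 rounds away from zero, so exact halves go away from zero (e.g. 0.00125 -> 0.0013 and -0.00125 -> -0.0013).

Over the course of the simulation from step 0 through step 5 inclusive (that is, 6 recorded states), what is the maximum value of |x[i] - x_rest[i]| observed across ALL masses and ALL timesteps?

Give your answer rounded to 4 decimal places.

Answer: 2.1504

Derivation:
Step 0: x=[8.0000 14.0000] v=[1.0000 0.0000]
Step 1: x=[8.1200 14.0000] v=[0.6000 0.0000]
Step 2: x=[8.1504 14.0048] v=[0.1520 0.0240]
Step 3: x=[8.0890 14.0154] v=[-0.3072 0.0531]
Step 4: x=[7.9411 14.0290] v=[-0.7397 0.0678]
Step 5: x=[7.7190 14.0390] v=[-1.1103 0.0502]
Max displacement = 2.1504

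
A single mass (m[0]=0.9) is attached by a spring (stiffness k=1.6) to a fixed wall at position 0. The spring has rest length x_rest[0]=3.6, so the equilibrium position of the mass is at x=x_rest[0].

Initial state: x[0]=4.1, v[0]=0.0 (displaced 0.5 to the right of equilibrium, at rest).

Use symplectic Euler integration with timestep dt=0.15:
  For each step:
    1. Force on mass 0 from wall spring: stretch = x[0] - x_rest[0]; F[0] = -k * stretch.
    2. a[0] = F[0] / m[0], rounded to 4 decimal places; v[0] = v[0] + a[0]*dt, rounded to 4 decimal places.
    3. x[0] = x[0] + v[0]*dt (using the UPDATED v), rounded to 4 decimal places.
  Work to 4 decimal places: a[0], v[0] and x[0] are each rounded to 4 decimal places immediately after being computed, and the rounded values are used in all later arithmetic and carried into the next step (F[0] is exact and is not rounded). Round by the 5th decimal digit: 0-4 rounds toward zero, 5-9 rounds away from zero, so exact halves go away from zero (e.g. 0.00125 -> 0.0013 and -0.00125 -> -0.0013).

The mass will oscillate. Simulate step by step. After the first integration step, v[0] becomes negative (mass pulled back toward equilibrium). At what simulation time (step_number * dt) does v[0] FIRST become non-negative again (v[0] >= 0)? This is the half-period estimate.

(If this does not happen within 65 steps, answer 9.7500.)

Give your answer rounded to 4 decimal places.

Step 0: x=[4.1000] v=[0.0000]
Step 1: x=[4.0800] v=[-0.1333]
Step 2: x=[4.0408] v=[-0.2613]
Step 3: x=[3.9840] v=[-0.3788]
Step 4: x=[3.9118] v=[-0.4812]
Step 5: x=[3.8272] v=[-0.5643]
Step 6: x=[3.7335] v=[-0.6249]
Step 7: x=[3.6344] v=[-0.6605]
Step 8: x=[3.5339] v=[-0.6697]
Step 9: x=[3.4361] v=[-0.6521]
Step 10: x=[3.3448] v=[-0.6084]
Step 11: x=[3.2638] v=[-0.5403]
Step 12: x=[3.1962] v=[-0.4506]
Step 13: x=[3.1448] v=[-0.3429]
Step 14: x=[3.1116] v=[-0.2215]
Step 15: x=[3.0979] v=[-0.0913]
Step 16: x=[3.1043] v=[0.0426]
First v>=0 after going negative at step 16, time=2.4000

Answer: 2.4000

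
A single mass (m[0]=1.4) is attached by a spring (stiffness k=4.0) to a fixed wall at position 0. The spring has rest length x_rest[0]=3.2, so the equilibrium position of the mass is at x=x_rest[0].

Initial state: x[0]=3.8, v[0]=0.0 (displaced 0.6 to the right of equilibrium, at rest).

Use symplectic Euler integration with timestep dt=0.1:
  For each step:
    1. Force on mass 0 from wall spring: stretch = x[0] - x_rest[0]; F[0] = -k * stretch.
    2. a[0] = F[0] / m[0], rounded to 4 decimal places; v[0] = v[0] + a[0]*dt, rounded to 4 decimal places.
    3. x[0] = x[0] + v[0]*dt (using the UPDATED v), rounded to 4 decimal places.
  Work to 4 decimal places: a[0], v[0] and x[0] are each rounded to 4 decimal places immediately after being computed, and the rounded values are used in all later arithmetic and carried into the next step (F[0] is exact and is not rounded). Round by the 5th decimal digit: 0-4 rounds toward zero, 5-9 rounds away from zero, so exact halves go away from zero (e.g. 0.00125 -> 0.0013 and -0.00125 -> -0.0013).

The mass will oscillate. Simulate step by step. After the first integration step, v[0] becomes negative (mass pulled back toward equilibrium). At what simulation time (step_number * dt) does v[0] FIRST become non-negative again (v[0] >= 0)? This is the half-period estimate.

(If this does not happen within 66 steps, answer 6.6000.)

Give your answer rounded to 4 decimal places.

Answer: 1.9000

Derivation:
Step 0: x=[3.8000] v=[0.0000]
Step 1: x=[3.7829] v=[-0.1714]
Step 2: x=[3.7491] v=[-0.3379]
Step 3: x=[3.6996] v=[-0.4948]
Step 4: x=[3.6359] v=[-0.6375]
Step 5: x=[3.5597] v=[-0.7620]
Step 6: x=[3.4732] v=[-0.8648]
Step 7: x=[3.3789] v=[-0.9429]
Step 8: x=[3.2795] v=[-0.9940]
Step 9: x=[3.1778] v=[-1.0167]
Step 10: x=[3.0768] v=[-1.0104]
Step 11: x=[2.9793] v=[-0.9752]
Step 12: x=[2.8881] v=[-0.9121]
Step 13: x=[2.8058] v=[-0.8230]
Step 14: x=[2.7348] v=[-0.7104]
Step 15: x=[2.6771] v=[-0.5775]
Step 16: x=[2.6343] v=[-0.4281]
Step 17: x=[2.6077] v=[-0.2665]
Step 18: x=[2.5980] v=[-0.0973]
Step 19: x=[2.6055] v=[0.0747]
First v>=0 after going negative at step 19, time=1.9000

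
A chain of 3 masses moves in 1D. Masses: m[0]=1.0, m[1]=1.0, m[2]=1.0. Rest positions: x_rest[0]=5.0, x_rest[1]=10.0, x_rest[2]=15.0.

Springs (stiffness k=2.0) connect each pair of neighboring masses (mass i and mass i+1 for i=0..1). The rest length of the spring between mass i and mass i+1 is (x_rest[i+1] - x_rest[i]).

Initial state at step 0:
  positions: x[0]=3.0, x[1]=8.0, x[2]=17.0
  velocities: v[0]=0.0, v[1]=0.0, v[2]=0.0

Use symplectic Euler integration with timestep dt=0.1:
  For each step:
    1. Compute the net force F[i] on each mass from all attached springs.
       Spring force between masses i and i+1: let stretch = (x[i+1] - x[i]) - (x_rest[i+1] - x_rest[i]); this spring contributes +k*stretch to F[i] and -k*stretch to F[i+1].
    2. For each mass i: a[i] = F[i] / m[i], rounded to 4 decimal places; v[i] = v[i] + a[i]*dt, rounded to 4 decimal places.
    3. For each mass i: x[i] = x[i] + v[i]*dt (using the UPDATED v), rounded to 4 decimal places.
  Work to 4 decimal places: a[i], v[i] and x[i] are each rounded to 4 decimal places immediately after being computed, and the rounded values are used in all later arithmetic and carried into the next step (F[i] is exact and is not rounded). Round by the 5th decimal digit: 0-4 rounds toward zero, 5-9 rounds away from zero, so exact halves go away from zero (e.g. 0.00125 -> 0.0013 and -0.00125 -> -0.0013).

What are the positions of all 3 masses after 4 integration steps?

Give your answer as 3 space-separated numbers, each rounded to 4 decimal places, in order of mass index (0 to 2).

Answer: 3.0231 8.7300 16.2469

Derivation:
Step 0: x=[3.0000 8.0000 17.0000] v=[0.0000 0.0000 0.0000]
Step 1: x=[3.0000 8.0800 16.9200] v=[0.0000 0.8000 -0.8000]
Step 2: x=[3.0016 8.2352 16.7632] v=[0.0160 1.5520 -1.5680]
Step 3: x=[3.0079 8.4563 16.5358] v=[0.0627 2.2109 -2.2736]
Step 4: x=[3.0231 8.7300 16.2469] v=[0.1524 2.7371 -2.8895]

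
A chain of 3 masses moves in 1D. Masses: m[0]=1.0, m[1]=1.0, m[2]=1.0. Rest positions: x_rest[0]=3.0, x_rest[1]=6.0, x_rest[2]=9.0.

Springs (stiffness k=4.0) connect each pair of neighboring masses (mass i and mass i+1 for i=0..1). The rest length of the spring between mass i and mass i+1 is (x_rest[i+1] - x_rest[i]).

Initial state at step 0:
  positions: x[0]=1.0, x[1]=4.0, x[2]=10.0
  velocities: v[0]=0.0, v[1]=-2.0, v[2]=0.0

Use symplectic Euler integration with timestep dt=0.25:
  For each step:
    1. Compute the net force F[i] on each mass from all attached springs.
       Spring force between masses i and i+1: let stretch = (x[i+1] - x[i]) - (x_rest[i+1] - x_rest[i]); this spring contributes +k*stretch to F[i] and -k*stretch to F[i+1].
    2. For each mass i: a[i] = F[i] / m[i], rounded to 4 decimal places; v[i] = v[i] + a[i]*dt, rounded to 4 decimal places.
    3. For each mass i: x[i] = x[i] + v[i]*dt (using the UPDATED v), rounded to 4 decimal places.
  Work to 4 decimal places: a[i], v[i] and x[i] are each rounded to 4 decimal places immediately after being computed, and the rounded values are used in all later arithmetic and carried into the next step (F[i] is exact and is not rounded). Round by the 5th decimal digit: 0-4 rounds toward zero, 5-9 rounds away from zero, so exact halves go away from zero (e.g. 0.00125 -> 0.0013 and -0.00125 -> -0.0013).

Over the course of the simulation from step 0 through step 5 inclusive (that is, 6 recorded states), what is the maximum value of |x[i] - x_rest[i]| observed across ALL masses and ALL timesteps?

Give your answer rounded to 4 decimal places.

Answer: 3.3720

Derivation:
Step 0: x=[1.0000 4.0000 10.0000] v=[0.0000 -2.0000 0.0000]
Step 1: x=[1.0000 4.2500 9.2500] v=[0.0000 1.0000 -3.0000]
Step 2: x=[1.0625 4.9375 8.0000] v=[0.2500 2.7500 -5.0000]
Step 3: x=[1.3438 5.4219 6.7344] v=[1.1250 1.9375 -5.0625]
Step 4: x=[1.8946 5.2149 5.8907] v=[2.2031 -0.8281 -3.3750]
Step 5: x=[2.5255 4.3468 5.6280] v=[2.5234 -3.4726 -1.0508]
Max displacement = 3.3720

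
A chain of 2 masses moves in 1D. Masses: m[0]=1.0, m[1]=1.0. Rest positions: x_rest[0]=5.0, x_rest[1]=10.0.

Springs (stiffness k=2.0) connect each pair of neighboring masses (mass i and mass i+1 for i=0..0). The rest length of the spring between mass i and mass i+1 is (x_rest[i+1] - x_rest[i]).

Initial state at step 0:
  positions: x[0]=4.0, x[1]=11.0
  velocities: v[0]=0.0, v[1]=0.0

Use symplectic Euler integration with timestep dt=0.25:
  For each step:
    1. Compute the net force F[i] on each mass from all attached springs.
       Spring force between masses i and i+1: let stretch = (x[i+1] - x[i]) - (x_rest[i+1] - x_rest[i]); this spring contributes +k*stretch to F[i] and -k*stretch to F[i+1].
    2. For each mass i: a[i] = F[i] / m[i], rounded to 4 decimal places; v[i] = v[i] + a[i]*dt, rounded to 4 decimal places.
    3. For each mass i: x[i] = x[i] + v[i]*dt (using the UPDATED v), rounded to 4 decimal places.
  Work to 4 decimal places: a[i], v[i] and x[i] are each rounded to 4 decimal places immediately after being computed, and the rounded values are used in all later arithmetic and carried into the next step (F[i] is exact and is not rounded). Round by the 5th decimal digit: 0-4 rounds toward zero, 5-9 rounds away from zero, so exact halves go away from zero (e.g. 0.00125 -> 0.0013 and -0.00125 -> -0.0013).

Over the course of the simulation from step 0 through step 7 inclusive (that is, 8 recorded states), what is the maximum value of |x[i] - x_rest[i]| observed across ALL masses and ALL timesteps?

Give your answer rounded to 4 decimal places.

Answer: 1.0223

Derivation:
Step 0: x=[4.0000 11.0000] v=[0.0000 0.0000]
Step 1: x=[4.2500 10.7500] v=[1.0000 -1.0000]
Step 2: x=[4.6875 10.3125] v=[1.7500 -1.7500]
Step 3: x=[5.2031 9.7969] v=[2.0625 -2.0625]
Step 4: x=[5.6680 9.3321] v=[1.8594 -1.8594]
Step 5: x=[5.9659 9.0342] v=[1.1915 -1.1915]
Step 6: x=[6.0223 8.9778] v=[0.2257 -0.2257]
Step 7: x=[5.8232 9.1770] v=[-0.7966 0.7966]
Max displacement = 1.0223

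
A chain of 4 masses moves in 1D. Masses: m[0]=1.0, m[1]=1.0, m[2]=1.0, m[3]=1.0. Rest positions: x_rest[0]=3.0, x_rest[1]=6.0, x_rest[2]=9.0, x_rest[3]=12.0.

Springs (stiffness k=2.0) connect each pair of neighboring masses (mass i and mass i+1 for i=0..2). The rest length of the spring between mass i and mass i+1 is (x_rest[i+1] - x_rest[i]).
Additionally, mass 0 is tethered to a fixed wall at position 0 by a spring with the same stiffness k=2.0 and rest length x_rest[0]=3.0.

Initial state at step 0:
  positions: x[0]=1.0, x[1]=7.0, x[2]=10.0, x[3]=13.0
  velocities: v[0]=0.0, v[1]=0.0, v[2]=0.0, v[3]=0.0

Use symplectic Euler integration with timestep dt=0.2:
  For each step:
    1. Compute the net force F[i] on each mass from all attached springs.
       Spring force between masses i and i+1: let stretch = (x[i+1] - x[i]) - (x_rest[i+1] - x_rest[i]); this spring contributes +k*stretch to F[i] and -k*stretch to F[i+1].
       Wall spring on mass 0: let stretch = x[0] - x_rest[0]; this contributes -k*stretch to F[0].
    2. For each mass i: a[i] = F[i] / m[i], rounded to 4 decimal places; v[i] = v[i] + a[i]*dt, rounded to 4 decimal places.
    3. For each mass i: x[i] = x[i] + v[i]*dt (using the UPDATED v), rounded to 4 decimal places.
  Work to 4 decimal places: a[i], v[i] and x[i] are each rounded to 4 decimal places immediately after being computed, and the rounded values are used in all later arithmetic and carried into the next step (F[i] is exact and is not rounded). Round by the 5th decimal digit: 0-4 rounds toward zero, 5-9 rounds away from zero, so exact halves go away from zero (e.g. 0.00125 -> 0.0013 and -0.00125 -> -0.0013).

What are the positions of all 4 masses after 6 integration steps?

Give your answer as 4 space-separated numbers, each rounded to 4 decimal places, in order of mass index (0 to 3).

Answer: 4.9733 5.4775 9.2594 12.9046

Derivation:
Step 0: x=[1.0000 7.0000 10.0000 13.0000] v=[0.0000 0.0000 0.0000 0.0000]
Step 1: x=[1.4000 6.7600 10.0000 13.0000] v=[2.0000 -1.2000 0.0000 0.0000]
Step 2: x=[2.1168 6.3504 9.9808 13.0000] v=[3.5840 -2.0480 -0.0960 0.0000]
Step 3: x=[3.0029 5.8925 9.9127 12.9985] v=[4.4307 -2.2893 -0.3405 -0.0077]
Step 4: x=[3.8800 5.5251 9.7698 12.9901] v=[4.3854 -1.8371 -0.7143 -0.0420]
Step 5: x=[4.5783 5.3656 9.5450 12.9641] v=[3.4914 -0.7973 -1.1241 -0.1301]
Step 6: x=[4.9733 5.4775 9.2594 12.9046] v=[1.9750 0.5595 -1.4282 -0.2977]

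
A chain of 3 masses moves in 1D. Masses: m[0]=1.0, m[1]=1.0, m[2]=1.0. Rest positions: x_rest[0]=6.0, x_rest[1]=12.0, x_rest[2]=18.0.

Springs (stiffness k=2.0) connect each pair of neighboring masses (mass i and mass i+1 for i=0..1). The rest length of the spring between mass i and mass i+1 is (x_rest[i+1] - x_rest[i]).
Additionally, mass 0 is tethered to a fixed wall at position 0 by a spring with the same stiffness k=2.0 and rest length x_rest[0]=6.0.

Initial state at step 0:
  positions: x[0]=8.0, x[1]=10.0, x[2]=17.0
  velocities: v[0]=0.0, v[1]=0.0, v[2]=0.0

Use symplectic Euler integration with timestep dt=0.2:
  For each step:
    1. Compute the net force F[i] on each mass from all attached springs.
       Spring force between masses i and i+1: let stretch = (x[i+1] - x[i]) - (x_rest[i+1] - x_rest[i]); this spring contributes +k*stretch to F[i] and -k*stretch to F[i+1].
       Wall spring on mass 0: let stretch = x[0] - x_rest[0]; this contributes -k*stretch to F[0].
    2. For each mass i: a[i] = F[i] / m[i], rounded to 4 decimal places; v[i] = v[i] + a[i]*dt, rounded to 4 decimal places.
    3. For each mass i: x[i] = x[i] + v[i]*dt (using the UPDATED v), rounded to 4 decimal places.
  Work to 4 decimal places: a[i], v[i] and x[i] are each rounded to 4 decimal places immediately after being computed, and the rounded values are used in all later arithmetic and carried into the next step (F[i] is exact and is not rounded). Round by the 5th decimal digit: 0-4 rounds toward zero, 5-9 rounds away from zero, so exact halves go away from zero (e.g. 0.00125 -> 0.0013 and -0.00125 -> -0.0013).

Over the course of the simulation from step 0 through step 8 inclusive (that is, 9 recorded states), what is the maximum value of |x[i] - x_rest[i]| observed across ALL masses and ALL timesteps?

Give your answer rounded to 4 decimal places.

Step 0: x=[8.0000 10.0000 17.0000] v=[0.0000 0.0000 0.0000]
Step 1: x=[7.5200 10.4000 16.9200] v=[-2.4000 2.0000 -0.4000]
Step 2: x=[6.6688 11.0912 16.7984] v=[-4.2560 3.4560 -0.6080]
Step 3: x=[5.6379 11.8852 16.7002] v=[-5.1546 3.9699 -0.4909]
Step 4: x=[4.6557 12.5646 16.6968] v=[-4.9108 3.3970 -0.0169]
Step 5: x=[3.9338 12.9419 16.8428] v=[-3.6095 1.8863 0.7302]
Step 6: x=[3.6178 12.9106 17.1568] v=[-1.5798 -0.1566 1.5698]
Step 7: x=[3.7558 12.4756 17.6111] v=[0.6902 -2.1752 2.2713]
Step 8: x=[4.2910 11.7538 18.1345] v=[2.6758 -3.6089 2.6171]
Max displacement = 2.3822

Answer: 2.3822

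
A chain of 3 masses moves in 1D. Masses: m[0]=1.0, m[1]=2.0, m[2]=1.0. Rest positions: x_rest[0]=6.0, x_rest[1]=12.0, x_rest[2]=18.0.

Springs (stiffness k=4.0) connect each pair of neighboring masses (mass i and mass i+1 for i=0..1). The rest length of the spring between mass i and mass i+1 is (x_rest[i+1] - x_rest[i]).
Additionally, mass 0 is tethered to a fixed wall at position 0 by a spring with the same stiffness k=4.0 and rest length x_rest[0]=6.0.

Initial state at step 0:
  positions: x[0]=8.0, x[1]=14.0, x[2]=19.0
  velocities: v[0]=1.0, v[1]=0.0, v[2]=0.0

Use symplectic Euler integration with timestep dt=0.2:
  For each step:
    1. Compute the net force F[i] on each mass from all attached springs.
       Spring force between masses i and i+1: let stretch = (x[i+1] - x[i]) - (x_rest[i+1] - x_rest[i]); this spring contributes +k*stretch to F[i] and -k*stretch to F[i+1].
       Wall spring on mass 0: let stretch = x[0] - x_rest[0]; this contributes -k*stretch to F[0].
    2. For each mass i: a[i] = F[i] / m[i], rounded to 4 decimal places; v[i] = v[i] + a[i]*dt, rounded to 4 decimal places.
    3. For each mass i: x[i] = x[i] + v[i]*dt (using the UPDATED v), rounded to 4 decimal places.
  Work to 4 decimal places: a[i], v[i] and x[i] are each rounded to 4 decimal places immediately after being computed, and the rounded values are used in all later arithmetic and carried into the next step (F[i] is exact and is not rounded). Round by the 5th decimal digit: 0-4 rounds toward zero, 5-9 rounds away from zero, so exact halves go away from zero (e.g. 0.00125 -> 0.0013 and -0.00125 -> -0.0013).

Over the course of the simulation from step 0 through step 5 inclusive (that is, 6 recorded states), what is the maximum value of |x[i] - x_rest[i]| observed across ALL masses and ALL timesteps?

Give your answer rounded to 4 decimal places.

Step 0: x=[8.0000 14.0000 19.0000] v=[1.0000 0.0000 0.0000]
Step 1: x=[7.8800 13.9200 19.1600] v=[-0.6000 -0.4000 0.8000]
Step 2: x=[7.4656 13.7760 19.4416] v=[-2.0720 -0.7200 1.4080]
Step 3: x=[6.8664 13.5804 19.7767] v=[-2.9962 -0.9779 1.6755]
Step 4: x=[6.2428 13.3434 20.0804] v=[-3.1181 -1.1850 1.5185]
Step 5: x=[5.7564 13.0773 20.2662] v=[-2.4319 -1.3304 0.9289]
Max displacement = 2.2662

Answer: 2.2662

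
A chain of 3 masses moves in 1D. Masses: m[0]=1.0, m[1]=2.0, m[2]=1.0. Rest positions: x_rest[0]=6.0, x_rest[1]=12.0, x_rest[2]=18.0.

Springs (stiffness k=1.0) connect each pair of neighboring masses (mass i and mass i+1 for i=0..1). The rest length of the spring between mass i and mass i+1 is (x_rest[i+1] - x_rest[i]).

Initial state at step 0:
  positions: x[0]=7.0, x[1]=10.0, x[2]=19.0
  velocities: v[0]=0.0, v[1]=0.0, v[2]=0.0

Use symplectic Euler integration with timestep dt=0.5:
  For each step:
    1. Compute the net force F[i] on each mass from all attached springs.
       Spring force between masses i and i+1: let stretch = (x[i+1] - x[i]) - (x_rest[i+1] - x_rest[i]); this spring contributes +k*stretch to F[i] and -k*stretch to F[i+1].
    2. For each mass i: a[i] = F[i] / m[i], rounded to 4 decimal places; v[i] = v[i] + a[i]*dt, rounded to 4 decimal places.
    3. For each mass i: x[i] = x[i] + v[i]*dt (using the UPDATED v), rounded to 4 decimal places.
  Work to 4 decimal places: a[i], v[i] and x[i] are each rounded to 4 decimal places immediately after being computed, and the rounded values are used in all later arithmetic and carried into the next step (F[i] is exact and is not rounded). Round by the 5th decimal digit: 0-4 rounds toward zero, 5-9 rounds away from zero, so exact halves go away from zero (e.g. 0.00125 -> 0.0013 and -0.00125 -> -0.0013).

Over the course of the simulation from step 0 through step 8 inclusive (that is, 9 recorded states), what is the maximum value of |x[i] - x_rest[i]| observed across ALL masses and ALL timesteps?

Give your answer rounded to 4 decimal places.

Answer: 2.0937

Derivation:
Step 0: x=[7.0000 10.0000 19.0000] v=[0.0000 0.0000 0.0000]
Step 1: x=[6.2500 10.7500 18.2500] v=[-1.5000 1.5000 -1.5000]
Step 2: x=[5.1250 11.8750 17.1250] v=[-2.2500 2.2500 -2.2500]
Step 3: x=[4.1875 12.8125 16.1875] v=[-1.8750 1.8750 -1.8750]
Step 4: x=[3.9063 13.0938 15.9063] v=[-0.5625 0.5625 -0.5625]
Step 5: x=[4.4220 12.5782 16.4220] v=[1.0313 -1.0313 1.0313]
Step 6: x=[5.4767 11.5235 17.4767] v=[2.1094 -2.1094 2.1094]
Step 7: x=[6.5431 10.4571 18.5431] v=[2.1328 -2.1328 2.1328]
Step 8: x=[7.0880 9.9122 19.0880] v=[1.0898 -1.0898 1.0898]
Max displacement = 2.0937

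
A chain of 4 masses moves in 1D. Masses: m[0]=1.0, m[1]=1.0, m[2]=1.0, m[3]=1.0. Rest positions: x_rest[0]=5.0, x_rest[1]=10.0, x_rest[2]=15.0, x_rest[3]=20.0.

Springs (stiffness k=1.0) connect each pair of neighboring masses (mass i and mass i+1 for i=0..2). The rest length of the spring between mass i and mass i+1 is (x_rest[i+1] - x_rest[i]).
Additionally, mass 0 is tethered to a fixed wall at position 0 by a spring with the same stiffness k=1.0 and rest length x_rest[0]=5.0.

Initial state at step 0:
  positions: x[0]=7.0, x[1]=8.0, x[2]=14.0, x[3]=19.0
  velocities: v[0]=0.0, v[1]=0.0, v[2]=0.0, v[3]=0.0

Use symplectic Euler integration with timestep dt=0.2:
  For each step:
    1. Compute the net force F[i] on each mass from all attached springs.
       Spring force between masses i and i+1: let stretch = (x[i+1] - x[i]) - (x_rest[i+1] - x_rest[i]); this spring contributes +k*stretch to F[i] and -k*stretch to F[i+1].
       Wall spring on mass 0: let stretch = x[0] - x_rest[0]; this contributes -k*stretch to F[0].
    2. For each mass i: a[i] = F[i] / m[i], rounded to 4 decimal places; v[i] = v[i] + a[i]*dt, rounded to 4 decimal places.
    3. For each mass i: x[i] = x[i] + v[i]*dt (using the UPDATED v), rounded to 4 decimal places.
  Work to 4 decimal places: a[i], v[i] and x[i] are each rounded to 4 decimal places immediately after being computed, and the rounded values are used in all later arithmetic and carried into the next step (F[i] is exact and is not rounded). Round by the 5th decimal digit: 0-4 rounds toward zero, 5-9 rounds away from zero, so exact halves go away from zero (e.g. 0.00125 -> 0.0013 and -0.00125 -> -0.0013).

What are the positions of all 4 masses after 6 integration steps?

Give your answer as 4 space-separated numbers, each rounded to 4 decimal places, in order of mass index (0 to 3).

Answer: 3.6077 10.5857 13.7864 18.9267

Derivation:
Step 0: x=[7.0000 8.0000 14.0000 19.0000] v=[0.0000 0.0000 0.0000 0.0000]
Step 1: x=[6.7600 8.2000 13.9600 19.0000] v=[-1.2000 1.0000 -0.2000 0.0000]
Step 2: x=[6.3072 8.5728 13.8912 18.9984] v=[-2.2640 1.8640 -0.3440 -0.0080]
Step 3: x=[5.6927 9.0677 13.8140 18.9925] v=[-3.0723 2.4746 -0.3862 -0.0294]
Step 4: x=[4.9855 9.6175 13.7540 18.9795] v=[-3.5358 2.7489 -0.2998 -0.0651]
Step 5: x=[4.2642 10.1475 13.7376 18.9575] v=[-3.6065 2.6498 -0.0820 -0.1102]
Step 6: x=[3.6077 10.5857 13.7864 18.9267] v=[-3.2827 2.1912 0.2440 -0.1542]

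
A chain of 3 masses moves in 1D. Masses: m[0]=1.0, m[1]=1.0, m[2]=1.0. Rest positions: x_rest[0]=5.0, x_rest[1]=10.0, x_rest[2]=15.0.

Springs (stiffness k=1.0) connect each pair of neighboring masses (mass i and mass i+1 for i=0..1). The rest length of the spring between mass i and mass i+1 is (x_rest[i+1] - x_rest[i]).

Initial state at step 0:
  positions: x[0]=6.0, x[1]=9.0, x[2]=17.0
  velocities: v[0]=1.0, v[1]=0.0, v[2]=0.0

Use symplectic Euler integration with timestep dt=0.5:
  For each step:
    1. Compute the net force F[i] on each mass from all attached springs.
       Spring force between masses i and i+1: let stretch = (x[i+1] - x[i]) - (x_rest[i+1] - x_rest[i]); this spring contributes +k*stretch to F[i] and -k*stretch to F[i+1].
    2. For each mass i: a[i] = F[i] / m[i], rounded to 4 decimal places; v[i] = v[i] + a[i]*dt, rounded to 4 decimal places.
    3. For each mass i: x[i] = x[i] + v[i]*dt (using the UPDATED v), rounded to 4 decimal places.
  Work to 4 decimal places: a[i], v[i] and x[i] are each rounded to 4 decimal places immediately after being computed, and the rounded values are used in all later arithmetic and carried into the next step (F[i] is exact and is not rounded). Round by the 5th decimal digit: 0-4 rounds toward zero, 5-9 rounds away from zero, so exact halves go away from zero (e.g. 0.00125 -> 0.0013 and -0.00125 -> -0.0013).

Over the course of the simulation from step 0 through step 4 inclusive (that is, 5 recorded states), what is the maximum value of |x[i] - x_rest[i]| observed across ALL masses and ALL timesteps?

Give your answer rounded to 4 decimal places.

Answer: 2.9219

Derivation:
Step 0: x=[6.0000 9.0000 17.0000] v=[1.0000 0.0000 0.0000]
Step 1: x=[6.0000 10.2500 16.2500] v=[0.0000 2.5000 -1.5000]
Step 2: x=[5.8125 11.9375 15.2500] v=[-0.3750 3.3750 -2.0000]
Step 3: x=[5.9063 12.9219 14.6719] v=[0.1875 1.9688 -1.1563]
Step 4: x=[6.5040 12.5899 14.9063] v=[1.1953 -0.6640 0.4687]
Max displacement = 2.9219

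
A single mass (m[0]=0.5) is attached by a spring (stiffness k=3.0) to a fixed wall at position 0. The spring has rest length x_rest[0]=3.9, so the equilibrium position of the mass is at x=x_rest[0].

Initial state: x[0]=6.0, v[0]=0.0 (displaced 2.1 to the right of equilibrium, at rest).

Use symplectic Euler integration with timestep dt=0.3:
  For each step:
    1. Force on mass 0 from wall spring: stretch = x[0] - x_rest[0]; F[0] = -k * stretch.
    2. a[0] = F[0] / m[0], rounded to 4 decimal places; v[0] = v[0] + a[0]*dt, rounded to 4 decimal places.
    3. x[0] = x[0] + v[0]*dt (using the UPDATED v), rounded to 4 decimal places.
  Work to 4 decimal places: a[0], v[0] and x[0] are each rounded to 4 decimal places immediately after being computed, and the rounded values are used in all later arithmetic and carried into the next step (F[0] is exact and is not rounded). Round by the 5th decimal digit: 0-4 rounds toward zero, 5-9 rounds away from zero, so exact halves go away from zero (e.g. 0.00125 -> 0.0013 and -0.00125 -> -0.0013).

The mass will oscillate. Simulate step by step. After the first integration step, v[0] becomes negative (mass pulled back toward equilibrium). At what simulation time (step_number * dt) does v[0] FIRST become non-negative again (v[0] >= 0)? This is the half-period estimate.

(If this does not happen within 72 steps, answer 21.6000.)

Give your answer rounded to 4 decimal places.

Step 0: x=[6.0000] v=[0.0000]
Step 1: x=[4.8660] v=[-3.7800]
Step 2: x=[3.2104] v=[-5.5188]
Step 3: x=[1.9272] v=[-4.2775]
Step 4: x=[1.7093] v=[-0.7265]
Step 5: x=[2.6743] v=[3.2168]
First v>=0 after going negative at step 5, time=1.5000

Answer: 1.5000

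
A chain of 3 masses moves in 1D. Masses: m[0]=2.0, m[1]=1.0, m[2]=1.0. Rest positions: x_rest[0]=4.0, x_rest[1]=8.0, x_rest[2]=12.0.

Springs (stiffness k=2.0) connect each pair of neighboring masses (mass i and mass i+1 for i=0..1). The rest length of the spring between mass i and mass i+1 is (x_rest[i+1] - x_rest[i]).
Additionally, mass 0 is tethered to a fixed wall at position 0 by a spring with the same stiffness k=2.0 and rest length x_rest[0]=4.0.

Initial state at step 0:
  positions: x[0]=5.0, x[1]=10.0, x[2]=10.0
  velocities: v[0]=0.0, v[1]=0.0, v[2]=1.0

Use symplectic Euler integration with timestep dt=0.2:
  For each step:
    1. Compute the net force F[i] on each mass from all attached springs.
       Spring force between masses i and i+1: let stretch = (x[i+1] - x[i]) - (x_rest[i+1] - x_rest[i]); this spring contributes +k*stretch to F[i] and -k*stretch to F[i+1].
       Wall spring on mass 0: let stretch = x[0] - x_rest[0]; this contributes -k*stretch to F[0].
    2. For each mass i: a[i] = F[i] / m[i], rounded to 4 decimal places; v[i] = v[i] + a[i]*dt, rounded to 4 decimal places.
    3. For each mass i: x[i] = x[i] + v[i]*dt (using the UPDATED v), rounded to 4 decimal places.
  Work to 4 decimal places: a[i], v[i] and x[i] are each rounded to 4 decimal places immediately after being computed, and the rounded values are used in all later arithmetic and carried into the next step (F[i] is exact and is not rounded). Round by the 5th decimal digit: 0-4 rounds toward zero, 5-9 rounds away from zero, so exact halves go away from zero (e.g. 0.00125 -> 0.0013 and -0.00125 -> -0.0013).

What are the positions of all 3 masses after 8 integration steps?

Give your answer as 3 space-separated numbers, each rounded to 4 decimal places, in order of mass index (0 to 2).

Step 0: x=[5.0000 10.0000 10.0000] v=[0.0000 0.0000 1.0000]
Step 1: x=[5.0000 9.6000 10.5200] v=[0.0000 -2.0000 2.6000]
Step 2: x=[4.9840 8.9056 11.2864] v=[-0.0800 -3.4720 3.8320]
Step 3: x=[4.9255 8.0879 12.1823] v=[-0.2925 -4.0883 4.4797]
Step 4: x=[4.7965 7.3448 13.0707] v=[-0.6451 -3.7155 4.4419]
Step 5: x=[4.5776 6.8559 13.8210] v=[-1.0947 -2.4445 3.7515]
Step 6: x=[4.2667 6.7419 14.3341] v=[-1.5546 -0.5698 2.5655]
Step 7: x=[3.8841 7.0373 14.5598] v=[-1.9129 1.4770 1.1286]
Step 8: x=[3.4723 7.6822 14.5037] v=[-2.0591 3.2247 -0.2804]

Answer: 3.4723 7.6822 14.5037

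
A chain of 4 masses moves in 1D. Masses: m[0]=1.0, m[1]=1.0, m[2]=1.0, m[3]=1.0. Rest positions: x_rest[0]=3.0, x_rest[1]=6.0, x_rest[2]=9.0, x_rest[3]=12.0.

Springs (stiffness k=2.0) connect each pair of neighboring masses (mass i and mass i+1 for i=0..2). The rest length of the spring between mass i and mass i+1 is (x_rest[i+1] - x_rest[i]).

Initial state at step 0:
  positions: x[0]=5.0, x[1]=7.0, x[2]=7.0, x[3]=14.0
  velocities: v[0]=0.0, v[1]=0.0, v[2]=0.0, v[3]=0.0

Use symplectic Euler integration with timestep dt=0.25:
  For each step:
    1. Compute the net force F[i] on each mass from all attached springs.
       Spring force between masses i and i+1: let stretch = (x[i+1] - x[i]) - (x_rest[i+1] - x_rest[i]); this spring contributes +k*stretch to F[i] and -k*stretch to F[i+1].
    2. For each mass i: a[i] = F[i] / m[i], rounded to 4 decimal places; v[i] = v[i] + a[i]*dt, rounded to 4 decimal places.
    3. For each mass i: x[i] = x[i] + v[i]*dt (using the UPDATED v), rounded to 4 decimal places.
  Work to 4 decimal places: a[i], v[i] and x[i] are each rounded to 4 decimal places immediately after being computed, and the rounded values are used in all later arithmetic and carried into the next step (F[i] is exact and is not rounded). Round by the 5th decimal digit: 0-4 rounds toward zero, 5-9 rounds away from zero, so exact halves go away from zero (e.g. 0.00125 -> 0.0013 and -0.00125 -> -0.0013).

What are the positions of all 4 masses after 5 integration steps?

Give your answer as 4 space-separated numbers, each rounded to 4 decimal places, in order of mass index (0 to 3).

Step 0: x=[5.0000 7.0000 7.0000 14.0000] v=[0.0000 0.0000 0.0000 0.0000]
Step 1: x=[4.8750 6.7500 7.8750 13.5000] v=[-0.5000 -1.0000 3.5000 -2.0000]
Step 2: x=[4.6094 6.4063 9.3125 12.6719] v=[-1.0625 -1.3750 5.7500 -3.3125]
Step 3: x=[4.1934 6.2012 10.8067 11.7989] v=[-1.6641 -0.8204 5.9766 -3.4922]
Step 4: x=[3.6534 6.3208 11.8492 11.1768] v=[-2.1602 0.4785 4.1700 -2.4883]
Step 5: x=[3.0718 6.7981 12.1166 11.0138] v=[-2.3265 1.9090 1.0696 -0.6521]

Answer: 3.0718 6.7981 12.1166 11.0138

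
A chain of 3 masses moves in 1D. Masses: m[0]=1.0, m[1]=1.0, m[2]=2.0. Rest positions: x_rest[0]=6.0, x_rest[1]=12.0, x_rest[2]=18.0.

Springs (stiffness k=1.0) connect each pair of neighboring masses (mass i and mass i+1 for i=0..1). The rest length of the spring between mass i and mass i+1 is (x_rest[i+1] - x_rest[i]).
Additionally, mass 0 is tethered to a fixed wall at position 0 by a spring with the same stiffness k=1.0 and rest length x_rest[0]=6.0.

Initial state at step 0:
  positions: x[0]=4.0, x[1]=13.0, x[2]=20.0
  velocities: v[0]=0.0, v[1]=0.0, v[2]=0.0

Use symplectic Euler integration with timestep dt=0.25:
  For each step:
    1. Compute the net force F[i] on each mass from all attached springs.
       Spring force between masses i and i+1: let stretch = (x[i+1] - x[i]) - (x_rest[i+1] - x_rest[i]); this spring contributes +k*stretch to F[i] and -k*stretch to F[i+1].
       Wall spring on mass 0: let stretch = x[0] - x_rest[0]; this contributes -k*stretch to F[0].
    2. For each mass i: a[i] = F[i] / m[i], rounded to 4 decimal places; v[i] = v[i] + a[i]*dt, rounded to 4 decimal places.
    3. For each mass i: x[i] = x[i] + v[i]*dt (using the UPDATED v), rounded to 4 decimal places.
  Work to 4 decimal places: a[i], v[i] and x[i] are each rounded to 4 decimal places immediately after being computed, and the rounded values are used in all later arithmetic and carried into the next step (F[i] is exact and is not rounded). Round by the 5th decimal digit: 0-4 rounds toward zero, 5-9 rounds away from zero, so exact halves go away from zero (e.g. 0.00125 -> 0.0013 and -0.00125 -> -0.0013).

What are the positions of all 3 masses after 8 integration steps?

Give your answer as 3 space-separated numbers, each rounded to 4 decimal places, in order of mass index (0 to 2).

Answer: 8.4300 12.7688 18.6662

Derivation:
Step 0: x=[4.0000 13.0000 20.0000] v=[0.0000 0.0000 0.0000]
Step 1: x=[4.3125 12.8750 19.9688] v=[1.2500 -0.5000 -0.1250]
Step 2: x=[4.8906 12.6582 19.9034] v=[2.3125 -0.8672 -0.2617]
Step 3: x=[5.6486 12.4088 19.7991] v=[3.0318 -0.9978 -0.4174]
Step 4: x=[6.4760 12.1987 19.6513] v=[3.3097 -0.8403 -0.5912]
Step 5: x=[7.2564 12.0968 19.4581] v=[3.1214 -0.4078 -0.7728]
Step 6: x=[7.8858 12.1524 19.2224] v=[2.5174 0.2224 -0.9430]
Step 7: x=[8.2890 12.3832 18.9532] v=[1.6126 0.9233 -1.0768]
Step 8: x=[8.4300 12.7688 18.6662] v=[0.5639 1.5423 -1.1481]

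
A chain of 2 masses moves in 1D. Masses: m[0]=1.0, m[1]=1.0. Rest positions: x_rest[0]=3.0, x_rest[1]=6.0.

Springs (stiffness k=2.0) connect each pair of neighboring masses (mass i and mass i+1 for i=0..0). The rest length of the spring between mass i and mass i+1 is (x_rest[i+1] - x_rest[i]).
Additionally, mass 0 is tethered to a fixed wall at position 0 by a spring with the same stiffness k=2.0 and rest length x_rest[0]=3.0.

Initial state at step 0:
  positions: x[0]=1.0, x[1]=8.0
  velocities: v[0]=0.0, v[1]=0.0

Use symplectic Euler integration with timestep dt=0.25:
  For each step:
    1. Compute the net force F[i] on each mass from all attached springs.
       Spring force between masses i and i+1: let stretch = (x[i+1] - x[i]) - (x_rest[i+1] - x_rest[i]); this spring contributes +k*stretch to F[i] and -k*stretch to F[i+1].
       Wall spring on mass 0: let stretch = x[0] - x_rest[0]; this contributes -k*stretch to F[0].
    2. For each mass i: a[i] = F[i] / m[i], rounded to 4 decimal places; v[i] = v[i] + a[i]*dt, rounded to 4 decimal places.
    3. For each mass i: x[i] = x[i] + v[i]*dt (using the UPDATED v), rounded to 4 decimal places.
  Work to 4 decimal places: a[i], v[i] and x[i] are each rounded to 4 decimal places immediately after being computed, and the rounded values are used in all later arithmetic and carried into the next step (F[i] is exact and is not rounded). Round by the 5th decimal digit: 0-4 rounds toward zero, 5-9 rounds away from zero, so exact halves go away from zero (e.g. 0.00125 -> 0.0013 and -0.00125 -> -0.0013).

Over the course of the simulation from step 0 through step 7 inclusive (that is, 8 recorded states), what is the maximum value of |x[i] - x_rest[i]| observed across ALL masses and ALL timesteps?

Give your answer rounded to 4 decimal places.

Answer: 2.5641

Derivation:
Step 0: x=[1.0000 8.0000] v=[0.0000 0.0000]
Step 1: x=[1.7500 7.5000] v=[3.0000 -2.0000]
Step 2: x=[3.0000 6.6563] v=[5.0000 -3.3750]
Step 3: x=[4.3321 5.7305] v=[5.3282 -3.7032]
Step 4: x=[5.2975 5.0049] v=[3.8614 -2.9024]
Step 5: x=[5.5641 4.6909] v=[1.0664 -1.2561]
Step 6: x=[5.0260 4.8610] v=[-2.1523 0.6805]
Step 7: x=[3.8391 5.4268] v=[-4.7478 2.2630]
Max displacement = 2.5641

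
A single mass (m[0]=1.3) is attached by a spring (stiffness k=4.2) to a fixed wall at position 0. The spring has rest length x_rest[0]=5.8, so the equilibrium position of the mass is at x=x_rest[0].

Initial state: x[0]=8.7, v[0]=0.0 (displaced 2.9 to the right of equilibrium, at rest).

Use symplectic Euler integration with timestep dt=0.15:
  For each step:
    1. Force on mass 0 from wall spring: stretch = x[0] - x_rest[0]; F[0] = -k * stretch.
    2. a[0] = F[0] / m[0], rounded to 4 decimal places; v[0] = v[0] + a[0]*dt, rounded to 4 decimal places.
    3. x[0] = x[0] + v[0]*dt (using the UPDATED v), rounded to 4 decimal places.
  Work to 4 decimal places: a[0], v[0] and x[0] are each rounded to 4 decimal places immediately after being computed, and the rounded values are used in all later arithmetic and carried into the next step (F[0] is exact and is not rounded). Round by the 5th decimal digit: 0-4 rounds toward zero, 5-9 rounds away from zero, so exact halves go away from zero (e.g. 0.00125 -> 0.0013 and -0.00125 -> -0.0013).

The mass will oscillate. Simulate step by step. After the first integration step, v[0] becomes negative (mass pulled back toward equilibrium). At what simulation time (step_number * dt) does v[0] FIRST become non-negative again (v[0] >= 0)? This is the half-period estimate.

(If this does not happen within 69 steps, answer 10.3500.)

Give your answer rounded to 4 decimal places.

Step 0: x=[8.7000] v=[0.0000]
Step 1: x=[8.4892] v=[-1.4054]
Step 2: x=[8.0829] v=[-2.7086]
Step 3: x=[7.5107] v=[-3.8149]
Step 4: x=[6.8141] v=[-4.6439]
Step 5: x=[6.0438] v=[-5.1353]
Step 6: x=[5.2558] v=[-5.2535]
Step 7: x=[4.5073] v=[-4.9898]
Step 8: x=[3.8528] v=[-4.3633]
Step 9: x=[3.3398] v=[-3.4197]
Step 10: x=[3.0057] v=[-2.2275]
Step 11: x=[2.8747] v=[-0.8733]
Step 12: x=[2.9564] v=[0.5444]
First v>=0 after going negative at step 12, time=1.8000

Answer: 1.8000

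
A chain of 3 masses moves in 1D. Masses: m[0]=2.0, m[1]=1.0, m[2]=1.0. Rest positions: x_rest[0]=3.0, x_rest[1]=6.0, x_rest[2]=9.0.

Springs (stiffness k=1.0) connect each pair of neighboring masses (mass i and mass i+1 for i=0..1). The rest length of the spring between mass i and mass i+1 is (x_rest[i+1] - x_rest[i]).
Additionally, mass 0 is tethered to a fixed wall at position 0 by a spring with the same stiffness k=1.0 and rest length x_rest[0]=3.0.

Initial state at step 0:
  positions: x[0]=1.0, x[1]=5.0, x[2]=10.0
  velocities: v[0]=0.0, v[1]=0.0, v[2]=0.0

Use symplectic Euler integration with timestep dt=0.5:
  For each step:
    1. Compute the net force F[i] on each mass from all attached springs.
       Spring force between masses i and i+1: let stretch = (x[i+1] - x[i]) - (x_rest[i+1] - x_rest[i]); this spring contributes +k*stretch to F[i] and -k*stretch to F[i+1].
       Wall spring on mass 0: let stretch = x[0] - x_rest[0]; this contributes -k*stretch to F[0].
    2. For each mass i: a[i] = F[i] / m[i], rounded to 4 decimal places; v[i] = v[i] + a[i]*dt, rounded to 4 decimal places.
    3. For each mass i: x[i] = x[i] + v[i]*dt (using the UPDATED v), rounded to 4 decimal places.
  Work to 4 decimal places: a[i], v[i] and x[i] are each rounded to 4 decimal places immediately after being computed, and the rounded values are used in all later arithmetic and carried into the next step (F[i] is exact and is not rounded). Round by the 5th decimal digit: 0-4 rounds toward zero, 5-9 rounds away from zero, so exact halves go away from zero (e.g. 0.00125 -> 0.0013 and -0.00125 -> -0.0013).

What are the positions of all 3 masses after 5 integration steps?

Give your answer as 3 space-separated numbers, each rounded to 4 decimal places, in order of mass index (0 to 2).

Step 0: x=[1.0000 5.0000 10.0000] v=[0.0000 0.0000 0.0000]
Step 1: x=[1.3750 5.2500 9.5000] v=[0.7500 0.5000 -1.0000]
Step 2: x=[2.0625 5.5938 8.6875] v=[1.3750 0.6875 -1.6250]
Step 3: x=[2.9336 5.8282 7.8516] v=[1.7422 0.4687 -1.6719]
Step 4: x=[3.7999 5.8448 7.2598] v=[1.7325 0.0331 -1.1836]
Step 5: x=[4.4468 5.7039 7.0643] v=[1.2938 -0.2819 -0.3911]

Answer: 4.4468 5.7039 7.0643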